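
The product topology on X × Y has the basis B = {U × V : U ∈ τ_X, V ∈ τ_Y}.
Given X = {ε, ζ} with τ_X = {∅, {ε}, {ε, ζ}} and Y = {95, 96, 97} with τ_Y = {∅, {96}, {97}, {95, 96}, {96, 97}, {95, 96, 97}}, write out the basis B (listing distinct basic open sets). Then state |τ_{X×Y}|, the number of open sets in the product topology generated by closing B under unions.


Basis B = {∅ × ∅, {ε} × {96}, {ε} × {97}, {ε} × {95, 96}, {ε} × {96, 97}, {ε, ζ} × {96}, {ε, ζ} × {97}, {ε} × {95, 96, 97}, {ε, ζ} × {95, 96}, {ε, ζ} × {96, 97}, {ε, ζ} × {95, 96, 97}}; |τ_{X×Y}| = 18.

Enumerate products U × V with U ∈ τ_X, V ∈ τ_Y (deduplicated):
  ∅ × ∅ = {} (∅)
  {ε} × {96} = {(ε,96)}
  {ε} × {97} = {(ε,97)}
  {ε} × {95, 96} = {(ε,95), (ε,96)}
  {ε} × {96, 97} = {(ε,96), (ε,97)}
  {ε, ζ} × {96} = {(ε,96), (ζ,96)}
  {ε, ζ} × {97} = {(ε,97), (ζ,97)}
  {ε} × {95, 96, 97} = {(ε,95), (ε,96), (ε,97)}
  {ε, ζ} × {95, 96} = {(ε,95), (ε,96), (ζ,95), (ζ,96)}
  {ε, ζ} × {96, 97} = {(ε,96), (ε,97), (ζ,96), (ζ,97)}
  {ε, ζ} × {95, 96, 97} = {(ε,95), (ε,96), (ε,97), (ζ,95), (ζ,96), (ζ,97)}
These 11 distinct sets form the basis B.
Close under arbitrary unions to get τ_{X×Y}; counting gives |τ_{X×Y}| = 18.


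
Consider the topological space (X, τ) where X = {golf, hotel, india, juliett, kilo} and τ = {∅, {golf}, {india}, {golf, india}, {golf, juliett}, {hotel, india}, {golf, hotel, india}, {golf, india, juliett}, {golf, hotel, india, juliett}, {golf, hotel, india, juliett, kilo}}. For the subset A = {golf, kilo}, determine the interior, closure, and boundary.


int(A) = {golf}, cl(A) = {golf, juliett, kilo}, ∂A = {juliett, kilo}.

Closed sets in (X, τ) are complements of opens:
  closed(X, τ) = {∅, {kilo}, {hotel, kilo}, {juliett, kilo}, {golf, juliett, kilo}, {hotel, india, kilo}, {hotel, juliett, kilo}, {golf, hotel, juliett, kilo}, {hotel, india, juliett, kilo}, {golf, hotel, india, juliett, kilo}}.
int(A) = ⋃ {U ∈ τ : U ⊆ A}. Opens contained in A: ∅, {golf}.
Taking the union of these: int(A) = {golf}.
cl(A) = ⋂ {C closed : A ⊆ C}. Closed sets containing A: {golf, juliett, kilo}, {golf, hotel, juliett, kilo}, {golf, hotel, india, juliett, kilo}.
Intersecting these: cl(A) = {golf, juliett, kilo}.
∂A = cl(A) ∖ int(A) = {golf, juliett, kilo} ∖ {golf} = {juliett, kilo}.


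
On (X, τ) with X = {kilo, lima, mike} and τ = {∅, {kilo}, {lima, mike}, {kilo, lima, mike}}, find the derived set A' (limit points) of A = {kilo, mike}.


A' = {lima}

For each x ∈ X, list the open sets U ∈ τ with x ∈ U, then check whether U ∩ (A ∖ {x}) ≠ ∅ for every such U.
  x = kilo: open {kilo} ∋ x has {kilo} ∩ (A ∖ {kilo}) = ∅, so x is NOT a limit point.
  x = lima: opens ∋ x are {lima, mike}, {kilo, lima, mike}; each meets A ∖ {lima}, so x IS a limit point.
  x = mike: open {lima, mike} ∋ x has {lima, mike} ∩ (A ∖ {mike}) = ∅, so x is NOT a limit point.
Collecting: A' = {lima}.


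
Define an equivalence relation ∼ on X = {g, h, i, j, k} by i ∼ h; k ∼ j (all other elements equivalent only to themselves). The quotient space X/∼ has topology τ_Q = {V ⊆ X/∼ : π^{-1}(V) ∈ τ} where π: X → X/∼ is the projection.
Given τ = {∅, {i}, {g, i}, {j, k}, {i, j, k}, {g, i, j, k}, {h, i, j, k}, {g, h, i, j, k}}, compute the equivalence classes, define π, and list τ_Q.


X/∼ = {[g], [h=i], [j=k]}; |τ_Q| = 4.

Equivalence classes: [g], [h=i], [j=k].
Quotient map π: X → X/∼ sends g ↦ [g], h ↦ [h=i], i ↦ [h=i], j ↦ [j=k], k ↦ [j=k].
For each subset V ⊆ X/∼, compute π^{-1}(V) ⊆ X and check whether π^{-1}(V) ∈ τ. V is open in τ_Q iff π^{-1}(V) ∈ τ.
  V = {}: π^{-1}(V) = ∅ ∈ τ ✓.
  V = {[g]}: π^{-1}(V) = {g} ∉ τ ✗.
  V = {[h=i]}: π^{-1}(V) = {h, i} ∉ τ ✗.
  V = {[g], [h=i]}: π^{-1}(V) = {g, h, i} ∉ τ ✗.
  V = {[j=k]}: π^{-1}(V) = {j, k} ∈ τ ✓.
  V = {[g], [j=k]}: π^{-1}(V) = {g, j, k} ∉ τ ✗.
  V = {[h=i], [j=k]}: π^{-1}(V) = {h, i, j, k} ∈ τ ✓.
  V = {[g], [h=i], [j=k]}: π^{-1}(V) = {g, h, i, j, k} ∈ τ ✓.
Open sets in the quotient: τ_Q = {{}, {[j=k]}, {[h=i], [j=k]}, {[g], [h=i], [j=k]}} (4 elements).


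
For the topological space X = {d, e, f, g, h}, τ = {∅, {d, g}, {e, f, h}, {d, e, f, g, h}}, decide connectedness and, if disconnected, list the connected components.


(X, τ) is disconnected; components = [{d, g}, {e, f, h}].

Find clopen sets (U ∈ τ with X ∖ U ∈ τ):
  U = ∅, X ∖ U = {d, e, f, g, h} — both open, so U is clopen.
  U = {d, g}, X ∖ U = {e, f, h} — both open, so U is clopen.
  U = {e, f, h}, X ∖ U = {d, g} — both open, so U is clopen.
  U = {d, e, f, g, h}, X ∖ U = ∅ — both open, so U is clopen.
Nontrivial clopen(s) exist: e.g. {d, g}. So (X, τ) is disconnected.
Compute connected components by grouping points that agree on all clopens:
  component: {d, g}
  component: {e, f, h}


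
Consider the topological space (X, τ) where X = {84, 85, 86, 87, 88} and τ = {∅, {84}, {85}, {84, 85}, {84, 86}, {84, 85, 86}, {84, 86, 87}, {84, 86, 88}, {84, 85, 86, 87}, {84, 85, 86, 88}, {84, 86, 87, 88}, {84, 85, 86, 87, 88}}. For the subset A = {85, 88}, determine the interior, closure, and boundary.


int(A) = {85}, cl(A) = {85, 88}, ∂A = {88}.

Closed sets in (X, τ) are complements of opens:
  closed(X, τ) = {∅, {85}, {87}, {88}, {85, 87}, {85, 88}, {87, 88}, {85, 87, 88}, {86, 87, 88}, {84, 86, 87, 88}, {85, 86, 87, 88}, {84, 85, 86, 87, 88}}.
int(A) = ⋃ {U ∈ τ : U ⊆ A}. Opens contained in A: ∅, {85}.
Taking the union of these: int(A) = {85}.
cl(A) = ⋂ {C closed : A ⊆ C}. Closed sets containing A: {85, 88}, {85, 87, 88}, {85, 86, 87, 88}, {84, 85, 86, 87, 88}.
Intersecting these: cl(A) = {85, 88}.
∂A = cl(A) ∖ int(A) = {85, 88} ∖ {85} = {88}.


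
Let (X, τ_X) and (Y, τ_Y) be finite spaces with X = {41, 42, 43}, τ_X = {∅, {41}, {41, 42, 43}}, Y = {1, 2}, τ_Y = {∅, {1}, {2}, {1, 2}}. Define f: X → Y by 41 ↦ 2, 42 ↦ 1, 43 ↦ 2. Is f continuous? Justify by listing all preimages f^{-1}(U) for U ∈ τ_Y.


f is NOT continuous.

Compute f^{-1}(U) for each U ∈ τ_Y:
  U = ∅: f^{-1}(U) = ∅ ∈ τ_X ✓.
  U = {1}: f^{-1}(U) = {42} ∉ τ_X ✗.
  U = {2}: f^{-1}(U) = {41, 43} ∉ τ_X ✗.
  U = {1, 2}: f^{-1}(U) = {41, 42, 43} ∈ τ_X ✓.
Found U = {1} with f^{-1}(U) = {42} not in τ_X. Therefore f is NOT continuous.


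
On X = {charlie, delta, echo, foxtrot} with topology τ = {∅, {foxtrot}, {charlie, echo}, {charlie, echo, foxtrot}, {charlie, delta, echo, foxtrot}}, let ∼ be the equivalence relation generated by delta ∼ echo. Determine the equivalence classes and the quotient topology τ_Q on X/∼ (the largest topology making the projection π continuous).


X/∼ = {[charlie], [delta=echo], [foxtrot]}; |τ_Q| = 3.

Equivalence classes: [charlie], [delta=echo], [foxtrot].
Quotient map π: X → X/∼ sends charlie ↦ [charlie], delta ↦ [delta=echo], echo ↦ [delta=echo], foxtrot ↦ [foxtrot].
For each subset V ⊆ X/∼, compute π^{-1}(V) ⊆ X and check whether π^{-1}(V) ∈ τ. V is open in τ_Q iff π^{-1}(V) ∈ τ.
  V = {}: π^{-1}(V) = ∅ ∈ τ ✓.
  V = {[charlie]}: π^{-1}(V) = {charlie} ∉ τ ✗.
  V = {[delta=echo]}: π^{-1}(V) = {delta, echo} ∉ τ ✗.
  V = {[charlie], [delta=echo]}: π^{-1}(V) = {charlie, delta, echo} ∉ τ ✗.
  V = {[foxtrot]}: π^{-1}(V) = {foxtrot} ∈ τ ✓.
  V = {[charlie], [foxtrot]}: π^{-1}(V) = {charlie, foxtrot} ∉ τ ✗.
  V = {[delta=echo], [foxtrot]}: π^{-1}(V) = {delta, echo, foxtrot} ∉ τ ✗.
  V = {[charlie], [delta=echo], [foxtrot]}: π^{-1}(V) = {charlie, delta, echo, foxtrot} ∈ τ ✓.
Open sets in the quotient: τ_Q = {{}, {[foxtrot]}, {[charlie], [delta=echo], [foxtrot]}} (3 elements).


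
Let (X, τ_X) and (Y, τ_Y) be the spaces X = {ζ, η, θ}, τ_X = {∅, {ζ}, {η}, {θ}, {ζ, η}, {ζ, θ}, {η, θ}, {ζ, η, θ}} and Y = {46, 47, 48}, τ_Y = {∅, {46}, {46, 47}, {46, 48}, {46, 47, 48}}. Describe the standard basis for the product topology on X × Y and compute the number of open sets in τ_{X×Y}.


Basis B = {∅ × ∅, {ζ} × {46}, {η} × {46}, {θ} × {46}, {ζ} × {46, 47}, {ζ} × {46, 48}, {ζ, η} × {46}, {ζ, θ} × {46}, {η} × {46, 47}, {η} × {46, 48}, {η, θ} × {46}, {θ} × {46, 47}, {θ} × {46, 48}, {ζ} × {46, 47, 48}, {ζ, η, θ} × {46}, {η} × {46, 47, 48}, {θ} × {46, 47, 48}, {ζ, η} × {46, 47}, {ζ, θ} × {46, 47}, {ζ, η} × {46, 48}, {ζ, θ} × {46, 48}, {η, θ} × {46, 47}, {η, θ} × {46, 48}, {ζ, η} × {46, 47, 48}, {ζ, θ} × {46, 47, 48}, {ζ, η, θ} × {46, 47}, {ζ, η, θ} × {46, 48}, {η, θ} × {46, 47, 48}, {ζ, η, θ} × {46, 47, 48}}; |τ_{X×Y}| = 125.

Enumerate products U × V with U ∈ τ_X, V ∈ τ_Y (deduplicated):
  ∅ × ∅ = {} (∅)
  {ζ} × {46} = {(ζ,46)}
  {η} × {46} = {(η,46)}
  {θ} × {46} = {(θ,46)}
  {ζ} × {46, 47} = {(ζ,46), (ζ,47)}
  {ζ} × {46, 48} = {(ζ,46), (ζ,48)}
  {ζ, η} × {46} = {(ζ,46), (η,46)}
  {ζ, θ} × {46} = {(ζ,46), (θ,46)}
  {η} × {46, 47} = {(η,46), (η,47)}
  {η} × {46, 48} = {(η,46), (η,48)}
  {η, θ} × {46} = {(η,46), (θ,46)}
  {θ} × {46, 47} = {(θ,46), (θ,47)}
  {θ} × {46, 48} = {(θ,46), (θ,48)}
  {ζ} × {46, 47, 48} = {(ζ,46), (ζ,47), (ζ,48)}
  {ζ, η, θ} × {46} = {(ζ,46), (η,46), (θ,46)}
  {η} × {46, 47, 48} = {(η,46), (η,47), (η,48)}
  {θ} × {46, 47, 48} = {(θ,46), (θ,47), (θ,48)}
  {ζ, η} × {46, 47} = {(ζ,46), (ζ,47), (η,46), (η,47)}
  {ζ, θ} × {46, 47} = {(ζ,46), (ζ,47), (θ,46), (θ,47)}
  {ζ, η} × {46, 48} = {(ζ,46), (ζ,48), (η,46), (η,48)}
  {ζ, θ} × {46, 48} = {(ζ,46), (ζ,48), (θ,46), (θ,48)}
  {η, θ} × {46, 47} = {(η,46), (η,47), (θ,46), (θ,47)}
  {η, θ} × {46, 48} = {(η,46), (η,48), (θ,46), (θ,48)}
  {ζ, η} × {46, 47, 48} = {(ζ,46), (ζ,47), (ζ,48), (η,46), (η,47), (η,48)}
  {ζ, θ} × {46, 47, 48} = {(ζ,46), (ζ,47), (ζ,48), (θ,46), (θ,47), (θ,48)}
  {ζ, η, θ} × {46, 47} = {(ζ,46), (ζ,47), (η,46), (η,47), (θ,46), (θ,47)}
  {ζ, η, θ} × {46, 48} = {(ζ,46), (ζ,48), (η,46), (η,48), (θ,46), (θ,48)}
  {η, θ} × {46, 47, 48} = {(η,46), (η,47), (η,48), (θ,46), (θ,47), (θ,48)}
  {ζ, η, θ} × {46, 47, 48} = {(ζ,46), (ζ,47), (ζ,48), (η,46), (η,47), (η,48), (θ,46), (θ,47), (θ,48)}
These 29 distinct sets form the basis B.
Close under arbitrary unions to get τ_{X×Y}; counting gives |τ_{X×Y}| = 125.


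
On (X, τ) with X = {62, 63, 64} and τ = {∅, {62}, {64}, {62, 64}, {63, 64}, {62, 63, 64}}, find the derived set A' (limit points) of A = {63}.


A' = ∅

For each x ∈ X, list the open sets U ∈ τ with x ∈ U, then check whether U ∩ (A ∖ {x}) ≠ ∅ for every such U.
  x = 62: open {62} ∋ x has {62} ∩ (A ∖ {62}) = ∅, so x is NOT a limit point.
  x = 63: open {63, 64} ∋ x has {63, 64} ∩ (A ∖ {63}) = ∅, so x is NOT a limit point.
  x = 64: open {64} ∋ x has {64} ∩ (A ∖ {64}) = ∅, so x is NOT a limit point.
Collecting: A' = ∅.


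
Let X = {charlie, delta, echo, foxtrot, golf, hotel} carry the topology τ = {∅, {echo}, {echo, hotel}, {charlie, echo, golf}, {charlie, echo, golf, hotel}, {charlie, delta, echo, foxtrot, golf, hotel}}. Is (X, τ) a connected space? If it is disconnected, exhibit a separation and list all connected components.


(X, τ) is connected.

Find clopen sets (U ∈ τ with X ∖ U ∈ τ):
  U = ∅, X ∖ U = {charlie, delta, echo, foxtrot, golf, hotel} — both open, so U is clopen.
  U = {charlie, delta, echo, foxtrot, golf, hotel}, X ∖ U = ∅ — both open, so U is clopen.
Only trivial clopens (∅ and X) exist, so (X, τ) is connected.
Compute connected components by grouping points that agree on all clopens:
  component: {charlie, delta, echo, foxtrot, golf, hotel}


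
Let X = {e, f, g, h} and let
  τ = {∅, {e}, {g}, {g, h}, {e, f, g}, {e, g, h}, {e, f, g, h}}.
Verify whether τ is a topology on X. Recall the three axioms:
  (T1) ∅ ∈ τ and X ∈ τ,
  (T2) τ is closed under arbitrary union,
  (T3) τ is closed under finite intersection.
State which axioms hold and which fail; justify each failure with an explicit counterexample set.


τ is NOT a topology on X.

Axiom (T1): ∅ ∈ τ? Yes; X ∈ τ? Yes.
Axiom (T2/T3): check pairwise unions and intersections of members of τ.
Counterexample for (T2): {e} ∪ {g} = {e, g} ∉ τ. Therefore τ is NOT a topology.


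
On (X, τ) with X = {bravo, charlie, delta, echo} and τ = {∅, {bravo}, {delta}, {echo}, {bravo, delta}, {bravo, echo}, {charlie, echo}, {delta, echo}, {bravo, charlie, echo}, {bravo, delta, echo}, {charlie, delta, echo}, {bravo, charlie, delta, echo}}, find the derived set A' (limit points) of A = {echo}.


A' = {charlie}

For each x ∈ X, list the open sets U ∈ τ with x ∈ U, then check whether U ∩ (A ∖ {x}) ≠ ∅ for every such U.
  x = bravo: open {bravo} ∋ x has {bravo} ∩ (A ∖ {bravo}) = ∅, so x is NOT a limit point.
  x = charlie: opens ∋ x are {charlie, echo}, {bravo, charlie, echo}, {charlie, delta, echo}, {bravo, charlie, delta, echo}; each meets A ∖ {charlie}, so x IS a limit point.
  x = delta: open {delta} ∋ x has {delta} ∩ (A ∖ {delta}) = ∅, so x is NOT a limit point.
  x = echo: open {echo} ∋ x has {echo} ∩ (A ∖ {echo}) = ∅, so x is NOT a limit point.
Collecting: A' = {charlie}.


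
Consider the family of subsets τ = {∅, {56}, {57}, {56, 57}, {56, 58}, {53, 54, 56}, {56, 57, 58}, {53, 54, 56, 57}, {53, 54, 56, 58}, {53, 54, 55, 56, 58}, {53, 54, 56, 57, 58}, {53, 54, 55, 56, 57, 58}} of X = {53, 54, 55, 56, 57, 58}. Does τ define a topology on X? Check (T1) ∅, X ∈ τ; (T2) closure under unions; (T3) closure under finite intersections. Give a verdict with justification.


τ IS a topology on X.

Axiom (T1): ∅ ∈ τ? Yes; X ∈ τ? Yes.
Axiom (T2/T3): check pairwise unions and intersections of members of τ.
All pairwise intersections and unions checked — each lies in τ. Therefore τ satisfies (T1), (T2), (T3): it IS a topology on X.


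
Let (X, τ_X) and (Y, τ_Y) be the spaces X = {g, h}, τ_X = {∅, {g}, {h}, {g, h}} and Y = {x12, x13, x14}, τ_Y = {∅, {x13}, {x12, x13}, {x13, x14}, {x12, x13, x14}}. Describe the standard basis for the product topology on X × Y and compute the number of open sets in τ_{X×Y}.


Basis B = {∅ × ∅, {g} × {x13}, {h} × {x13}, {g} × {x12, x13}, {g} × {x13, x14}, {g, h} × {x13}, {h} × {x12, x13}, {h} × {x13, x14}, {g} × {x12, x13, x14}, {h} × {x12, x13, x14}, {g, h} × {x12, x13}, {g, h} × {x13, x14}, {g, h} × {x12, x13, x14}}; |τ_{X×Y}| = 25.

Enumerate products U × V with U ∈ τ_X, V ∈ τ_Y (deduplicated):
  ∅ × ∅ = {} (∅)
  {g} × {x13} = {(g,x13)}
  {h} × {x13} = {(h,x13)}
  {g} × {x12, x13} = {(g,x12), (g,x13)}
  {g} × {x13, x14} = {(g,x13), (g,x14)}
  {g, h} × {x13} = {(g,x13), (h,x13)}
  {h} × {x12, x13} = {(h,x12), (h,x13)}
  {h} × {x13, x14} = {(h,x13), (h,x14)}
  {g} × {x12, x13, x14} = {(g,x12), (g,x13), (g,x14)}
  {h} × {x12, x13, x14} = {(h,x12), (h,x13), (h,x14)}
  {g, h} × {x12, x13} = {(g,x12), (g,x13), (h,x12), (h,x13)}
  {g, h} × {x13, x14} = {(g,x13), (g,x14), (h,x13), (h,x14)}
  {g, h} × {x12, x13, x14} = {(g,x12), (g,x13), (g,x14), (h,x12), (h,x13), (h,x14)}
These 13 distinct sets form the basis B.
Close under arbitrary unions to get τ_{X×Y}; counting gives |τ_{X×Y}| = 25.


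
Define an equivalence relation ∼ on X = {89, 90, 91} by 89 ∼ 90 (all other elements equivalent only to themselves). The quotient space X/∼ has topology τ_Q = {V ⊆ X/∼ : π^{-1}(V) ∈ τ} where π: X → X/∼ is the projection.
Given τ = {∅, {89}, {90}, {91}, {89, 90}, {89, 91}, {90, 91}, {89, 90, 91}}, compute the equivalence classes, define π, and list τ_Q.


X/∼ = {[89=90], [91]}; |τ_Q| = 4.

Equivalence classes: [89=90], [91].
Quotient map π: X → X/∼ sends 89 ↦ [89=90], 90 ↦ [89=90], 91 ↦ [91].
For each subset V ⊆ X/∼, compute π^{-1}(V) ⊆ X and check whether π^{-1}(V) ∈ τ. V is open in τ_Q iff π^{-1}(V) ∈ τ.
  V = {}: π^{-1}(V) = ∅ ∈ τ ✓.
  V = {[89=90]}: π^{-1}(V) = {89, 90} ∈ τ ✓.
  V = {[91]}: π^{-1}(V) = {91} ∈ τ ✓.
  V = {[89=90], [91]}: π^{-1}(V) = {89, 90, 91} ∈ τ ✓.
Open sets in the quotient: τ_Q = {{}, {[89=90]}, {[91]}, {[89=90], [91]}} (4 elements).


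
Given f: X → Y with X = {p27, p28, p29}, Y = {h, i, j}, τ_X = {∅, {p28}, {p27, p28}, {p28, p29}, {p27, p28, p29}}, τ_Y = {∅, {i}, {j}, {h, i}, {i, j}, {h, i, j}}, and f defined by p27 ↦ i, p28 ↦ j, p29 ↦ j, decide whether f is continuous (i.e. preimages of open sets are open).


f is NOT continuous.

Compute f^{-1}(U) for each U ∈ τ_Y:
  U = ∅: f^{-1}(U) = ∅ ∈ τ_X ✓.
  U = {i}: f^{-1}(U) = {p27} ∉ τ_X ✗.
  U = {j}: f^{-1}(U) = {p28, p29} ∈ τ_X ✓.
  U = {h, i}: f^{-1}(U) = {p27} ∉ τ_X ✗.
  U = {i, j}: f^{-1}(U) = {p27, p28, p29} ∈ τ_X ✓.
  U = {h, i, j}: f^{-1}(U) = {p27, p28, p29} ∈ τ_X ✓.
Found U = {i} with f^{-1}(U) = {p27} not in τ_X. Therefore f is NOT continuous.


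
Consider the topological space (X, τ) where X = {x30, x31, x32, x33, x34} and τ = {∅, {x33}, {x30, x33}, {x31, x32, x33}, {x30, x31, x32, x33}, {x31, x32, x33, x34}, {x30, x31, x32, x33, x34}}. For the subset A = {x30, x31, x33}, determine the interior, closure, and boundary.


int(A) = {x30, x33}, cl(A) = {x30, x31, x32, x33, x34}, ∂A = {x31, x32, x34}.

Closed sets in (X, τ) are complements of opens:
  closed(X, τ) = {∅, {x30}, {x34}, {x30, x34}, {x31, x32, x34}, {x30, x31, x32, x34}, {x30, x31, x32, x33, x34}}.
int(A) = ⋃ {U ∈ τ : U ⊆ A}. Opens contained in A: ∅, {x33}, {x30, x33}.
Taking the union of these: int(A) = {x30, x33}.
cl(A) = ⋂ {C closed : A ⊆ C}. Closed sets containing A: {x30, x31, x32, x33, x34}.
Intersecting these: cl(A) = {x30, x31, x32, x33, x34}.
∂A = cl(A) ∖ int(A) = {x30, x31, x32, x33, x34} ∖ {x30, x33} = {x31, x32, x34}.


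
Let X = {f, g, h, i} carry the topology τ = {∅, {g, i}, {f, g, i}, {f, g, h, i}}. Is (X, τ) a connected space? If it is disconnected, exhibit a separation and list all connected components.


(X, τ) is connected.

Find clopen sets (U ∈ τ with X ∖ U ∈ τ):
  U = ∅, X ∖ U = {f, g, h, i} — both open, so U is clopen.
  U = {f, g, h, i}, X ∖ U = ∅ — both open, so U is clopen.
Only trivial clopens (∅ and X) exist, so (X, τ) is connected.
Compute connected components by grouping points that agree on all clopens:
  component: {f, g, h, i}


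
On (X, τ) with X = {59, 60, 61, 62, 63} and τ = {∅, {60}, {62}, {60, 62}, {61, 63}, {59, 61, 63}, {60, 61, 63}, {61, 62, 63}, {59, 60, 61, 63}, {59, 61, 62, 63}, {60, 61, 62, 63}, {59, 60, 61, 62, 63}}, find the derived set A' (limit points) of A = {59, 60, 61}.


A' = {59, 63}

For each x ∈ X, list the open sets U ∈ τ with x ∈ U, then check whether U ∩ (A ∖ {x}) ≠ ∅ for every such U.
  x = 59: opens ∋ x are {59, 61, 63}, {59, 60, 61, 63}, {59, 61, 62, 63}, {59, 60, 61, 62, 63}; each meets A ∖ {59}, so x IS a limit point.
  x = 60: open {60} ∋ x has {60} ∩ (A ∖ {60}) = ∅, so x is NOT a limit point.
  x = 61: open {61, 63} ∋ x has {61, 63} ∩ (A ∖ {61}) = ∅, so x is NOT a limit point.
  x = 62: open {62} ∋ x has {62} ∩ (A ∖ {62}) = ∅, so x is NOT a limit point.
  x = 63: opens ∋ x are {61, 63}, {59, 61, 63}, {60, 61, 63}, {61, 62, 63}, {59, 60, 61, 63}, {59, 61, 62, 63}, {60, 61, 62, 63}, {59, 60, 61, 62, 63}; each meets A ∖ {63}, so x IS a limit point.
Collecting: A' = {59, 63}.


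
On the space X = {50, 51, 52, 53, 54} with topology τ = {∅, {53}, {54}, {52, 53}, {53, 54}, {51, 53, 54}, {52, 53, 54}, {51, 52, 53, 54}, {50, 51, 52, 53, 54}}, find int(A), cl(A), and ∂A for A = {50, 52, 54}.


int(A) = {54}, cl(A) = {50, 51, 52, 54}, ∂A = {50, 51, 52}.

Closed sets in (X, τ) are complements of opens:
  closed(X, τ) = {∅, {50}, {50, 51}, {50, 52}, {50, 51, 52}, {50, 51, 54}, {50, 51, 52, 53}, {50, 51, 52, 54}, {50, 51, 52, 53, 54}}.
int(A) = ⋃ {U ∈ τ : U ⊆ A}. Opens contained in A: ∅, {54}.
Taking the union of these: int(A) = {54}.
cl(A) = ⋂ {C closed : A ⊆ C}. Closed sets containing A: {50, 51, 52, 54}, {50, 51, 52, 53, 54}.
Intersecting these: cl(A) = {50, 51, 52, 54}.
∂A = cl(A) ∖ int(A) = {50, 51, 52, 54} ∖ {54} = {50, 51, 52}.


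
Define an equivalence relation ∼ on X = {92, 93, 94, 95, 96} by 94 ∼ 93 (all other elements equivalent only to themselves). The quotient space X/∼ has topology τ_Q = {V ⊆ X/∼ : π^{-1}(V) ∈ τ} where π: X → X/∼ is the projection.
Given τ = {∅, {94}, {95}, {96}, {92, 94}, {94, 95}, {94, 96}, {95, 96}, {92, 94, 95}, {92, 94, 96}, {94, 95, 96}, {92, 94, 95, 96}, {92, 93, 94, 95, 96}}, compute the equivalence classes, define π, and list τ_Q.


X/∼ = {[92], [93=94], [95], [96]}; |τ_Q| = 5.

Equivalence classes: [92], [93=94], [95], [96].
Quotient map π: X → X/∼ sends 92 ↦ [92], 93 ↦ [93=94], 94 ↦ [93=94], 95 ↦ [95], 96 ↦ [96].
For each subset V ⊆ X/∼, compute π^{-1}(V) ⊆ X and check whether π^{-1}(V) ∈ τ. V is open in τ_Q iff π^{-1}(V) ∈ τ.
  V = {}: π^{-1}(V) = ∅ ∈ τ ✓.
  V = {[92]}: π^{-1}(V) = {92} ∉ τ ✗.
  V = {[93=94]}: π^{-1}(V) = {93, 94} ∉ τ ✗.
  V = {[92], [93=94]}: π^{-1}(V) = {92, 93, 94} ∉ τ ✗.
  V = {[95]}: π^{-1}(V) = {95} ∈ τ ✓.
  V = {[92], [95]}: π^{-1}(V) = {92, 95} ∉ τ ✗.
  V = {[93=94], [95]}: π^{-1}(V) = {93, 94, 95} ∉ τ ✗.
  V = {[92], [93=94], [95]}: π^{-1}(V) = {92, 93, 94, 95} ∉ τ ✗.
  V = {[96]}: π^{-1}(V) = {96} ∈ τ ✓.
  V = {[92], [96]}: π^{-1}(V) = {92, 96} ∉ τ ✗.
  V = {[93=94], [96]}: π^{-1}(V) = {93, 94, 96} ∉ τ ✗.
  V = {[92], [93=94], [96]}: π^{-1}(V) = {92, 93, 94, 96} ∉ τ ✗.
  V = {[95], [96]}: π^{-1}(V) = {95, 96} ∈ τ ✓.
  V = {[92], [95], [96]}: π^{-1}(V) = {92, 95, 96} ∉ τ ✗.
  V = {[93=94], [95], [96]}: π^{-1}(V) = {93, 94, 95, 96} ∉ τ ✗.
  V = {[92], [93=94], [95], [96]}: π^{-1}(V) = {92, 93, 94, 95, 96} ∈ τ ✓.
Open sets in the quotient: τ_Q = {{}, {[95]}, {[96]}, {[95], [96]}, {[92], [93=94], [95], [96]}} (5 elements).


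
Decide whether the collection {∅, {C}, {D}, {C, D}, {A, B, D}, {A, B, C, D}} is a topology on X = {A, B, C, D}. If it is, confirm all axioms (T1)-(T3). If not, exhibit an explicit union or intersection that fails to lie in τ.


τ IS a topology on X.

Axiom (T1): ∅ ∈ τ? Yes; X ∈ τ? Yes.
Axiom (T2/T3): check pairwise unions and intersections of members of τ.
All pairwise intersections and unions checked — each lies in τ. Therefore τ satisfies (T1), (T2), (T3): it IS a topology on X.


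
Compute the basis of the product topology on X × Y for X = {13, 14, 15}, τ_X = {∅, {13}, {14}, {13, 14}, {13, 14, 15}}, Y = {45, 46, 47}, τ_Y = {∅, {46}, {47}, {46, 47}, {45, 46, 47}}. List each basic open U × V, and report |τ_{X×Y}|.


Basis B = {∅ × ∅, {13} × {46}, {13} × {47}, {14} × {46}, {14} × {47}, {13} × {46, 47}, {13, 14} × {46}, {13, 14} × {47}, {14} × {46, 47}, {13} × {45, 46, 47}, {13, 14, 15} × {46}, {13, 14, 15} × {47}, {14} × {45, 46, 47}, {13, 14} × {46, 47}, {13, 14} × {45, 46, 47}, {13, 14, 15} × {46, 47}, {13, 14, 15} × {45, 46, 47}}; |τ_{X×Y}| = 48.

Enumerate products U × V with U ∈ τ_X, V ∈ τ_Y (deduplicated):
  ∅ × ∅ = {} (∅)
  {13} × {46} = {(13,46)}
  {13} × {47} = {(13,47)}
  {14} × {46} = {(14,46)}
  {14} × {47} = {(14,47)}
  {13} × {46, 47} = {(13,46), (13,47)}
  {13, 14} × {46} = {(13,46), (14,46)}
  {13, 14} × {47} = {(13,47), (14,47)}
  {14} × {46, 47} = {(14,46), (14,47)}
  {13} × {45, 46, 47} = {(13,45), (13,46), (13,47)}
  {13, 14, 15} × {46} = {(13,46), (14,46), (15,46)}
  {13, 14, 15} × {47} = {(13,47), (14,47), (15,47)}
  {14} × {45, 46, 47} = {(14,45), (14,46), (14,47)}
  {13, 14} × {46, 47} = {(13,46), (13,47), (14,46), (14,47)}
  {13, 14} × {45, 46, 47} = {(13,45), (13,46), (13,47), (14,45), (14,46), (14,47)}
  {13, 14, 15} × {46, 47} = {(13,46), (13,47), (14,46), (14,47), (15,46), (15,47)}
  {13, 14, 15} × {45, 46, 47} = {(13,45), (13,46), (13,47), (14,45), (14,46), (14,47), (15,45), (15,46), (15,47)}
These 17 distinct sets form the basis B.
Close under arbitrary unions to get τ_{X×Y}; counting gives |τ_{X×Y}| = 48.


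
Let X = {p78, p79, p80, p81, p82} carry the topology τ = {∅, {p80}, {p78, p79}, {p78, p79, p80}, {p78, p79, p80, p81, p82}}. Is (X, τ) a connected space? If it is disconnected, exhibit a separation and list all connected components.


(X, τ) is connected.

Find clopen sets (U ∈ τ with X ∖ U ∈ τ):
  U = ∅, X ∖ U = {p78, p79, p80, p81, p82} — both open, so U is clopen.
  U = {p78, p79, p80, p81, p82}, X ∖ U = ∅ — both open, so U is clopen.
Only trivial clopens (∅ and X) exist, so (X, τ) is connected.
Compute connected components by grouping points that agree on all clopens:
  component: {p78, p79, p80, p81, p82}


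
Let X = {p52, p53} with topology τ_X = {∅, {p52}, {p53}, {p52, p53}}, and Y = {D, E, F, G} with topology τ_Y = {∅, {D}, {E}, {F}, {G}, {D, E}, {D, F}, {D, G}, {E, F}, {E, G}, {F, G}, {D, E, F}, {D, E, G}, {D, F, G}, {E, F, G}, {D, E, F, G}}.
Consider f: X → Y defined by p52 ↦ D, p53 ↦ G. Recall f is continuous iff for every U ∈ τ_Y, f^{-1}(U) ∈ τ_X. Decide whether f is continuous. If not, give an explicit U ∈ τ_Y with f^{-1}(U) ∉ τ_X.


f IS continuous.

Compute f^{-1}(U) for each U ∈ τ_Y:
  U = ∅: f^{-1}(U) = ∅ ∈ τ_X ✓.
  U = {D}: f^{-1}(U) = {p52} ∈ τ_X ✓.
  U = {E}: f^{-1}(U) = ∅ ∈ τ_X ✓.
  U = {F}: f^{-1}(U) = ∅ ∈ τ_X ✓.
  U = {G}: f^{-1}(U) = {p53} ∈ τ_X ✓.
  U = {D, E}: f^{-1}(U) = {p52} ∈ τ_X ✓.
  U = {D, F}: f^{-1}(U) = {p52} ∈ τ_X ✓.
  U = {D, G}: f^{-1}(U) = {p52, p53} ∈ τ_X ✓.
  U = {E, F}: f^{-1}(U) = ∅ ∈ τ_X ✓.
  U = {E, G}: f^{-1}(U) = {p53} ∈ τ_X ✓.
  U = {F, G}: f^{-1}(U) = {p53} ∈ τ_X ✓.
  U = {D, E, F}: f^{-1}(U) = {p52} ∈ τ_X ✓.
  U = {D, E, G}: f^{-1}(U) = {p52, p53} ∈ τ_X ✓.
  U = {D, F, G}: f^{-1}(U) = {p52, p53} ∈ τ_X ✓.
  U = {E, F, G}: f^{-1}(U) = {p53} ∈ τ_X ✓.
  U = {D, E, F, G}: f^{-1}(U) = {p52, p53} ∈ τ_X ✓.
Every preimage lies in τ_X, so f IS continuous.


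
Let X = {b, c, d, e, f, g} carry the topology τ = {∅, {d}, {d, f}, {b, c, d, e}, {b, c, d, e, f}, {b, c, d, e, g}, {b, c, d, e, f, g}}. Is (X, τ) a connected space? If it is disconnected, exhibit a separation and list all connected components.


(X, τ) is connected.

Find clopen sets (U ∈ τ with X ∖ U ∈ τ):
  U = ∅, X ∖ U = {b, c, d, e, f, g} — both open, so U is clopen.
  U = {b, c, d, e, f, g}, X ∖ U = ∅ — both open, so U is clopen.
Only trivial clopens (∅ and X) exist, so (X, τ) is connected.
Compute connected components by grouping points that agree on all clopens:
  component: {b, c, d, e, f, g}


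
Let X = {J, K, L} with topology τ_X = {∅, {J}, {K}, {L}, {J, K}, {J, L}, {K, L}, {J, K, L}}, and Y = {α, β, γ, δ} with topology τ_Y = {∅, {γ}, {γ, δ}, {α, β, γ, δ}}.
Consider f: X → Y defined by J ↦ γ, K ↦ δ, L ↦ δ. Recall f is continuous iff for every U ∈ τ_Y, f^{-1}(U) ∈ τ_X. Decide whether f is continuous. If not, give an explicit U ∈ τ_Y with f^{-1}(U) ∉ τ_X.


f IS continuous.

Compute f^{-1}(U) for each U ∈ τ_Y:
  U = ∅: f^{-1}(U) = ∅ ∈ τ_X ✓.
  U = {γ}: f^{-1}(U) = {J} ∈ τ_X ✓.
  U = {γ, δ}: f^{-1}(U) = {J, K, L} ∈ τ_X ✓.
  U = {α, β, γ, δ}: f^{-1}(U) = {J, K, L} ∈ τ_X ✓.
Every preimage lies in τ_X, so f IS continuous.


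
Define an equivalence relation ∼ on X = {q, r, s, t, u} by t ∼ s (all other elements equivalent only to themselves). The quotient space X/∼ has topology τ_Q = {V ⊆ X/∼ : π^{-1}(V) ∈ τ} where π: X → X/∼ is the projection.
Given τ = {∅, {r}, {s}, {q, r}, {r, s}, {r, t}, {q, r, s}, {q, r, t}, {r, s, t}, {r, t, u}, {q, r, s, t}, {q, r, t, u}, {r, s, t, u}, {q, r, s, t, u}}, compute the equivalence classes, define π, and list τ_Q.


X/∼ = {[q], [r], [s=t], [u]}; |τ_Q| = 7.

Equivalence classes: [q], [r], [s=t], [u].
Quotient map π: X → X/∼ sends q ↦ [q], r ↦ [r], s ↦ [s=t], t ↦ [s=t], u ↦ [u].
For each subset V ⊆ X/∼, compute π^{-1}(V) ⊆ X and check whether π^{-1}(V) ∈ τ. V is open in τ_Q iff π^{-1}(V) ∈ τ.
  V = {}: π^{-1}(V) = ∅ ∈ τ ✓.
  V = {[q]}: π^{-1}(V) = {q} ∉ τ ✗.
  V = {[r]}: π^{-1}(V) = {r} ∈ τ ✓.
  V = {[q], [r]}: π^{-1}(V) = {q, r} ∈ τ ✓.
  V = {[s=t]}: π^{-1}(V) = {s, t} ∉ τ ✗.
  V = {[q], [s=t]}: π^{-1}(V) = {q, s, t} ∉ τ ✗.
  V = {[r], [s=t]}: π^{-1}(V) = {r, s, t} ∈ τ ✓.
  V = {[q], [r], [s=t]}: π^{-1}(V) = {q, r, s, t} ∈ τ ✓.
  V = {[u]}: π^{-1}(V) = {u} ∉ τ ✗.
  V = {[q], [u]}: π^{-1}(V) = {q, u} ∉ τ ✗.
  V = {[r], [u]}: π^{-1}(V) = {r, u} ∉ τ ✗.
  V = {[q], [r], [u]}: π^{-1}(V) = {q, r, u} ∉ τ ✗.
  V = {[s=t], [u]}: π^{-1}(V) = {s, t, u} ∉ τ ✗.
  V = {[q], [s=t], [u]}: π^{-1}(V) = {q, s, t, u} ∉ τ ✗.
  V = {[r], [s=t], [u]}: π^{-1}(V) = {r, s, t, u} ∈ τ ✓.
  V = {[q], [r], [s=t], [u]}: π^{-1}(V) = {q, r, s, t, u} ∈ τ ✓.
Open sets in the quotient: τ_Q = {{}, {[r]}, {[q], [r]}, {[r], [s=t]}, {[q], [r], [s=t]}, {[r], [s=t], [u]}, {[q], [r], [s=t], [u]}} (7 elements).


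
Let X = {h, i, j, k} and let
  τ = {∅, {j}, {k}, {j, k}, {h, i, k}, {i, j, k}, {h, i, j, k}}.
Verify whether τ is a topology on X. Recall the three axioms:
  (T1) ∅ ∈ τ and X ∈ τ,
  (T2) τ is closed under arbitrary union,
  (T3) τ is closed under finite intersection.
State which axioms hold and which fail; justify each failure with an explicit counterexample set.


τ is NOT a topology on X.

Axiom (T1): ∅ ∈ τ? Yes; X ∈ τ? Yes.
Axiom (T2/T3): check pairwise unions and intersections of members of τ.
Counterexample for (T3): {h, i, k} ∩ {i, j, k} = {i, k} ∉ τ. Therefore τ is NOT a topology.


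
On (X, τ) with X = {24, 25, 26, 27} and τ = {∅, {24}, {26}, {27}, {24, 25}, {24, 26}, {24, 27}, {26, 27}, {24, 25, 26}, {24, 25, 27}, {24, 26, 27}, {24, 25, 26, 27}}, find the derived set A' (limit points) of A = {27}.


A' = ∅

For each x ∈ X, list the open sets U ∈ τ with x ∈ U, then check whether U ∩ (A ∖ {x}) ≠ ∅ for every such U.
  x = 24: open {24} ∋ x has {24} ∩ (A ∖ {24}) = ∅, so x is NOT a limit point.
  x = 25: open {24, 25} ∋ x has {24, 25} ∩ (A ∖ {25}) = ∅, so x is NOT a limit point.
  x = 26: open {26} ∋ x has {26} ∩ (A ∖ {26}) = ∅, so x is NOT a limit point.
  x = 27: open {27} ∋ x has {27} ∩ (A ∖ {27}) = ∅, so x is NOT a limit point.
Collecting: A' = ∅.


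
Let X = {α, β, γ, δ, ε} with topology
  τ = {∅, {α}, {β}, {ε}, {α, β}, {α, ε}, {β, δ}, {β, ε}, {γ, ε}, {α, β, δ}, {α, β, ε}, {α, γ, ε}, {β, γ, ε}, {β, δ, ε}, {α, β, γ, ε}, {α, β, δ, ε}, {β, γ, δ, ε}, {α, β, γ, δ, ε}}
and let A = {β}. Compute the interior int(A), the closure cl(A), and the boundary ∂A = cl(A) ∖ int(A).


int(A) = {β}, cl(A) = {β, δ}, ∂A = {δ}.

Closed sets in (X, τ) are complements of opens:
  closed(X, τ) = {∅, {α}, {γ}, {δ}, {α, γ}, {α, δ}, {β, δ}, {γ, δ}, {γ, ε}, {α, β, δ}, {α, γ, δ}, {α, γ, ε}, {β, γ, δ}, {γ, δ, ε}, {α, β, γ, δ}, {α, γ, δ, ε}, {β, γ, δ, ε}, {α, β, γ, δ, ε}}.
int(A) = ⋃ {U ∈ τ : U ⊆ A}. Opens contained in A: ∅, {β}.
Taking the union of these: int(A) = {β}.
cl(A) = ⋂ {C closed : A ⊆ C}. Closed sets containing A: {β, δ}, {α, β, δ}, {β, γ, δ}, {α, β, γ, δ}, {β, γ, δ, ε}, {α, β, γ, δ, ε}.
Intersecting these: cl(A) = {β, δ}.
∂A = cl(A) ∖ int(A) = {β, δ} ∖ {β} = {δ}.


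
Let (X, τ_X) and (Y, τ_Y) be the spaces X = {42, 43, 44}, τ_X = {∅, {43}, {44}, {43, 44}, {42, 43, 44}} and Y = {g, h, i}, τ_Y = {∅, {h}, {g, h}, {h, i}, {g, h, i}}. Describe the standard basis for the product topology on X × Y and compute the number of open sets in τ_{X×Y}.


Basis B = {∅ × ∅, {43} × {h}, {44} × {h}, {43} × {g, h}, {43} × {h, i}, {43, 44} × {h}, {44} × {g, h}, {44} × {h, i}, {42, 43, 44} × {h}, {43} × {g, h, i}, {44} × {g, h, i}, {43, 44} × {g, h}, {43, 44} × {h, i}, {42, 43, 44} × {g, h}, {42, 43, 44} × {h, i}, {43, 44} × {g, h, i}, {42, 43, 44} × {g, h, i}}; |τ_{X×Y}| = 50.

Enumerate products U × V with U ∈ τ_X, V ∈ τ_Y (deduplicated):
  ∅ × ∅ = {} (∅)
  {43} × {h} = {(43,h)}
  {44} × {h} = {(44,h)}
  {43} × {g, h} = {(43,g), (43,h)}
  {43} × {h, i} = {(43,h), (43,i)}
  {43, 44} × {h} = {(43,h), (44,h)}
  {44} × {g, h} = {(44,g), (44,h)}
  {44} × {h, i} = {(44,h), (44,i)}
  {42, 43, 44} × {h} = {(42,h), (43,h), (44,h)}
  {43} × {g, h, i} = {(43,g), (43,h), (43,i)}
  {44} × {g, h, i} = {(44,g), (44,h), (44,i)}
  {43, 44} × {g, h} = {(43,g), (43,h), (44,g), (44,h)}
  {43, 44} × {h, i} = {(43,h), (43,i), (44,h), (44,i)}
  {42, 43, 44} × {g, h} = {(42,g), (42,h), (43,g), (43,h), (44,g), (44,h)}
  {42, 43, 44} × {h, i} = {(42,h), (42,i), (43,h), (43,i), (44,h), (44,i)}
  {43, 44} × {g, h, i} = {(43,g), (43,h), (43,i), (44,g), (44,h), (44,i)}
  {42, 43, 44} × {g, h, i} = {(42,g), (42,h), (42,i), (43,g), (43,h), (43,i), (44,g), (44,h), (44,i)}
These 17 distinct sets form the basis B.
Close under arbitrary unions to get τ_{X×Y}; counting gives |τ_{X×Y}| = 50.


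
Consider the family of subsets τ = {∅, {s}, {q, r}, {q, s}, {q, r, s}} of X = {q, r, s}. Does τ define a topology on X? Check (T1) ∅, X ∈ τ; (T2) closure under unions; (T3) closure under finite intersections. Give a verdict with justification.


τ is NOT a topology on X.

Axiom (T1): ∅ ∈ τ? Yes; X ∈ τ? Yes.
Axiom (T2/T3): check pairwise unions and intersections of members of τ.
Counterexample for (T3): {q, r} ∩ {q, s} = {q} ∉ τ. Therefore τ is NOT a topology.


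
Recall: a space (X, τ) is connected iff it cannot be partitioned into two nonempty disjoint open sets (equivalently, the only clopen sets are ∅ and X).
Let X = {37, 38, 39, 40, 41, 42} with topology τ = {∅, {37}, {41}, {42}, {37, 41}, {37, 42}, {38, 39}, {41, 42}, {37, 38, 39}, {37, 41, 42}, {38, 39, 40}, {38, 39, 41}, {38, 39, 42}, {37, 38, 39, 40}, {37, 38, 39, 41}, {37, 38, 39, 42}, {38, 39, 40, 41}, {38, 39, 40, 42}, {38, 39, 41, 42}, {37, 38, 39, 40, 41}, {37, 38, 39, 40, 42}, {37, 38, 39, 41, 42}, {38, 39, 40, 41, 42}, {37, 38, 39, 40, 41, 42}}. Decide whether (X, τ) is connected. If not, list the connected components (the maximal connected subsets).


(X, τ) is disconnected; components = [{37}, {41}, {42}, {38, 39, 40}].

Find clopen sets (U ∈ τ with X ∖ U ∈ τ):
  U = ∅, X ∖ U = {37, 38, 39, 40, 41, 42} — both open, so U is clopen.
  U = {37}, X ∖ U = {38, 39, 40, 41, 42} — both open, so U is clopen.
  U = {41}, X ∖ U = {37, 38, 39, 40, 42} — both open, so U is clopen.
  U = {42}, X ∖ U = {37, 38, 39, 40, 41} — both open, so U is clopen.
  U = {37, 41}, X ∖ U = {38, 39, 40, 42} — both open, so U is clopen.
  U = {37, 42}, X ∖ U = {38, 39, 40, 41} — both open, so U is clopen.
  U = {41, 42}, X ∖ U = {37, 38, 39, 40} — both open, so U is clopen.
  U = {37, 41, 42}, X ∖ U = {38, 39, 40} — both open, so U is clopen.
  U = {38, 39, 40}, X ∖ U = {37, 41, 42} — both open, so U is clopen.
  U = {37, 38, 39, 40}, X ∖ U = {41, 42} — both open, so U is clopen.
  U = {38, 39, 40, 41}, X ∖ U = {37, 42} — both open, so U is clopen.
  U = {38, 39, 40, 42}, X ∖ U = {37, 41} — both open, so U is clopen.
  U = {37, 38, 39, 40, 41}, X ∖ U = {42} — both open, so U is clopen.
  U = {37, 38, 39, 40, 42}, X ∖ U = {41} — both open, so U is clopen.
  U = {38, 39, 40, 41, 42}, X ∖ U = {37} — both open, so U is clopen.
  U = {37, 38, 39, 40, 41, 42}, X ∖ U = ∅ — both open, so U is clopen.
Nontrivial clopen(s) exist: e.g. {38, 39, 40, 41, 42}. So (X, τ) is disconnected.
Compute connected components by grouping points that agree on all clopens:
  component: {37}
  component: {41}
  component: {42}
  component: {38, 39, 40}


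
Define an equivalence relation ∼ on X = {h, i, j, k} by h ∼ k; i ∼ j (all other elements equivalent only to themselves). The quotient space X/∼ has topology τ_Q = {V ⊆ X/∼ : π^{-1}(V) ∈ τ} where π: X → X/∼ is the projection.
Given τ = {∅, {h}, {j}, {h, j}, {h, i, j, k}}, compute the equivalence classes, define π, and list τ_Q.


X/∼ = {[h=k], [i=j]}; |τ_Q| = 2.

Equivalence classes: [h=k], [i=j].
Quotient map π: X → X/∼ sends h ↦ [h=k], i ↦ [i=j], j ↦ [i=j], k ↦ [h=k].
For each subset V ⊆ X/∼, compute π^{-1}(V) ⊆ X and check whether π^{-1}(V) ∈ τ. V is open in τ_Q iff π^{-1}(V) ∈ τ.
  V = {}: π^{-1}(V) = ∅ ∈ τ ✓.
  V = {[h=k]}: π^{-1}(V) = {h, k} ∉ τ ✗.
  V = {[i=j]}: π^{-1}(V) = {i, j} ∉ τ ✗.
  V = {[h=k], [i=j]}: π^{-1}(V) = {h, i, j, k} ∈ τ ✓.
Open sets in the quotient: τ_Q = {{}, {[h=k], [i=j]}} (2 elements).


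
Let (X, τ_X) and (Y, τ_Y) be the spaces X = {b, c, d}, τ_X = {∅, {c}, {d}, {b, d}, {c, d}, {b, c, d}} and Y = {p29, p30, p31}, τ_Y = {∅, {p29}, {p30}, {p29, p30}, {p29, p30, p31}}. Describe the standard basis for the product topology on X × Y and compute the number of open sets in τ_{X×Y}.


Basis B = {∅ × ∅, {c} × {p29}, {c} × {p30}, {d} × {p29}, {d} × {p30}, {b, d} × {p29}, {b, d} × {p30}, {c} × {p29, p30}, {c, d} × {p29}, {c, d} × {p30}, {d} × {p29, p30}, {b, c, d} × {p29}, {b, c, d} × {p30}, {c} × {p29, p30, p31}, {d} × {p29, p30, p31}, {b, d} × {p29, p30}, {c, d} × {p29, p30}, {b, d} × {p29, p30, p31}, {b, c, d} × {p29, p30}, {c, d} × {p29, p30, p31}, {b, c, d} × {p29, p30, p31}}; |τ_{X×Y}| = 70.

Enumerate products U × V with U ∈ τ_X, V ∈ τ_Y (deduplicated):
  ∅ × ∅ = {} (∅)
  {c} × {p29} = {(c,p29)}
  {c} × {p30} = {(c,p30)}
  {d} × {p29} = {(d,p29)}
  {d} × {p30} = {(d,p30)}
  {b, d} × {p29} = {(b,p29), (d,p29)}
  {b, d} × {p30} = {(b,p30), (d,p30)}
  {c} × {p29, p30} = {(c,p29), (c,p30)}
  {c, d} × {p29} = {(c,p29), (d,p29)}
  {c, d} × {p30} = {(c,p30), (d,p30)}
  {d} × {p29, p30} = {(d,p29), (d,p30)}
  {b, c, d} × {p29} = {(b,p29), (c,p29), (d,p29)}
  {b, c, d} × {p30} = {(b,p30), (c,p30), (d,p30)}
  {c} × {p29, p30, p31} = {(c,p29), (c,p30), (c,p31)}
  {d} × {p29, p30, p31} = {(d,p29), (d,p30), (d,p31)}
  {b, d} × {p29, p30} = {(b,p29), (b,p30), (d,p29), (d,p30)}
  {c, d} × {p29, p30} = {(c,p29), (c,p30), (d,p29), (d,p30)}
  {b, d} × {p29, p30, p31} = {(b,p29), (b,p30), (b,p31), (d,p29), (d,p30), (d,p31)}
  {b, c, d} × {p29, p30} = {(b,p29), (b,p30), (c,p29), (c,p30), (d,p29), (d,p30)}
  {c, d} × {p29, p30, p31} = {(c,p29), (c,p30), (c,p31), (d,p29), (d,p30), (d,p31)}
  {b, c, d} × {p29, p30, p31} = {(b,p29), (b,p30), (b,p31), (c,p29), (c,p30), (c,p31), (d,p29), (d,p30), (d,p31)}
These 21 distinct sets form the basis B.
Close under arbitrary unions to get τ_{X×Y}; counting gives |τ_{X×Y}| = 70.


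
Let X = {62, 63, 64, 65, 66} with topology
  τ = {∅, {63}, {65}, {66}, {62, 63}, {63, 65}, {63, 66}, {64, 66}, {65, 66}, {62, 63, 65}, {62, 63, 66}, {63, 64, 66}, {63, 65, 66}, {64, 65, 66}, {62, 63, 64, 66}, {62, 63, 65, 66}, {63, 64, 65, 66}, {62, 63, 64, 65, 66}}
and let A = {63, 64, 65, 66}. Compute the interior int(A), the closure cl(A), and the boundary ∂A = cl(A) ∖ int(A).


int(A) = {63, 64, 65, 66}, cl(A) = {62, 63, 64, 65, 66}, ∂A = {62}.

Closed sets in (X, τ) are complements of opens:
  closed(X, τ) = {∅, {62}, {64}, {65}, {62, 63}, {62, 64}, {62, 65}, {64, 65}, {64, 66}, {62, 63, 64}, {62, 63, 65}, {62, 64, 65}, {62, 64, 66}, {64, 65, 66}, {62, 63, 64, 65}, {62, 63, 64, 66}, {62, 64, 65, 66}, {62, 63, 64, 65, 66}}.
int(A) = ⋃ {U ∈ τ : U ⊆ A}. Opens contained in A: ∅, {63}, {65}, {66}, {63, 65}, {63, 66}, {64, 66}, {65, 66}, {63, 64, 66}, {63, 65, 66}, {64, 65, 66}, {63, 64, 65, 66}.
Taking the union of these: int(A) = {63, 64, 65, 66}.
cl(A) = ⋂ {C closed : A ⊆ C}. Closed sets containing A: {62, 63, 64, 65, 66}.
Intersecting these: cl(A) = {62, 63, 64, 65, 66}.
∂A = cl(A) ∖ int(A) = {62, 63, 64, 65, 66} ∖ {63, 64, 65, 66} = {62}.
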